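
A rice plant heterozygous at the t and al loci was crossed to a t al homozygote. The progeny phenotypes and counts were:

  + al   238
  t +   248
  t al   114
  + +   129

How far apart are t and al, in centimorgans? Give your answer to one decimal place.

The two most frequent classes, + al (238) and t + (248), are the parental types, so the F1 was + al / t +.
The recombinant classes are + + and t al: 129 + 114 = 243.
Recombination frequency = 243/729 = 0.3333 ≈ 33.3%, i.e. 33.3 centimorgans.

33.3 centimorgans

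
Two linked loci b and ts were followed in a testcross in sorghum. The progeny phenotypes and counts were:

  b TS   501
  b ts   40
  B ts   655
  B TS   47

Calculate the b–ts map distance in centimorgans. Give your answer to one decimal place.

The two most frequent classes, B ts (655) and b TS (501), are the parental types, so the F1 was B ts / b TS.
The recombinant classes are B TS and b ts: 47 + 40 = 87.
Recombination frequency = 87/1243 = 0.0700 ≈ 7.0%, i.e. 7.0 centimorgans.

7.0 centimorgans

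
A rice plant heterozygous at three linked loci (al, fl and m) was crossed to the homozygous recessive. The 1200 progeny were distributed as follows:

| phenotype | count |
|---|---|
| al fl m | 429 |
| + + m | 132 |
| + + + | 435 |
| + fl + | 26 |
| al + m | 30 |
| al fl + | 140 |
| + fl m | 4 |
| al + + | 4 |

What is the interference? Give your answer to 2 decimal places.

0.46

The two most frequent reciprocal classes, al fl m and + + +, are the parental types, so the F1 was al fl m / + + +.
The two rarest classes, + fl m and al + +, are the double crossovers. Comparing them with the parentals, only the al allele has switched, so al is the middle locus and the order is m – al – fl.
m–al: (272 + 8)/1200 = 0.2333; al–fl: (56 + 8)/1200 = 0.0533.
Expected DCO frequency = 0.2333 × 0.0533 ≈ 0.01243; observed = 8/1200 ≈ 0.00667.
Coefficient of coincidence = 0.00667/0.01243 ≈ 0.54; interference = 1 − 0.54 = 0.46.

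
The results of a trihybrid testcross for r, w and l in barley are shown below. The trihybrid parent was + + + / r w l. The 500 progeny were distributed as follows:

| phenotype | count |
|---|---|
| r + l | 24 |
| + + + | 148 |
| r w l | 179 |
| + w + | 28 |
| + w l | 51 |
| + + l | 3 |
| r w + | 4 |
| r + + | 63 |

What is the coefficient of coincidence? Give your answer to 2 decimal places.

The two rarest classes, + + l and r w +, are the double crossovers. Comparing them with the parentals, only the l allele has switched, so l is the middle locus and the order is r – l – w.
r–l: (114 + 7)/500 = 0.2420; l–w: (52 + 7)/500 = 0.1180.
Expected DCO frequency = 0.2420 × 0.1180 ≈ 0.02856; observed = 7/500 ≈ 0.01400.
Coefficient of coincidence = 0.01400/0.02856 ≈ 0.49.

0.49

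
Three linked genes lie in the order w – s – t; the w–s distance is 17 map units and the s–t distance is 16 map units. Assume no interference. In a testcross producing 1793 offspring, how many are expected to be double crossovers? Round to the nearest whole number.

Map distances give recombination frequencies of 0.170 and 0.160 for the two intervals.
With no interference, expected double-crossover frequency = 0.170 × 0.160 = 0.02720.
Expected number = 0.02720 × 1793 = 48.77 ≈ 49.

49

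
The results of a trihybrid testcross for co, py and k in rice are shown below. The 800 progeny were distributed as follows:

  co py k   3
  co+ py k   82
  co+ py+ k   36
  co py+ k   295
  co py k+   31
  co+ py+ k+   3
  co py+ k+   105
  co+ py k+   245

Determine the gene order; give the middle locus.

The two most frequent reciprocal classes, co+ py k+ and co py+ k, are the parental types, so the F1 was co+ py k+ / co py+ k.
The two rarest classes, co+ py+ k+ and co py k, are the double crossovers. Comparing them with the parentals, only the py allele has switched, so py is the middle locus and the order is co – py – k.

py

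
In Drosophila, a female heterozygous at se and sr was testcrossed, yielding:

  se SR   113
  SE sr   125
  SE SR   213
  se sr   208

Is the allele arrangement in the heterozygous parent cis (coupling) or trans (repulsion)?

cis

The two most frequent classes are SE SR (213) and se sr (208); these are the parental (non-recombinant) types.
So the F1 carried SE SR on one chromosome and se sr on the other — the recessive alleles are on the same chromosome (cis / coupling).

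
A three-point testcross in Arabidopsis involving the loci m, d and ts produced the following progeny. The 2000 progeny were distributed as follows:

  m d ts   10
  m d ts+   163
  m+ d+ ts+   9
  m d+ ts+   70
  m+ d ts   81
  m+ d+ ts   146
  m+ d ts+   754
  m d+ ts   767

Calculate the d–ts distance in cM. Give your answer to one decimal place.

The two most frequent reciprocal classes, m+ d ts+ and m d+ ts, are the parental types, so the F1 was m+ d ts+ / m d+ ts.
The two rarest classes, m+ d+ ts+ and m d ts, are the double crossovers. Comparing them with the parentals, only the d allele has switched, so d is the middle locus and the order is m – d – ts.
Crossovers in the d–ts interval produce the single-crossover classes m+ d ts and m d+ ts+ (81 + 70 = 151) plus the double crossovers (19).
RF(d–ts) = (151 + 19) / 2000 = 170/2000 = 0.0850 → 8.5 cM.

8.5 cM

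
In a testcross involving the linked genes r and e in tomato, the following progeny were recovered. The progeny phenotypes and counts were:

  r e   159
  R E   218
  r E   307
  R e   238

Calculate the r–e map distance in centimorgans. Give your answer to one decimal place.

40.9 centimorgans

The two most frequent classes, R e (238) and r E (307), are the parental types, so the F1 was R e / r E.
The recombinant classes are R E and r e: 218 + 159 = 377.
Recombination frequency = 377/922 = 0.4089 ≈ 40.9%, i.e. 40.9 centimorgans.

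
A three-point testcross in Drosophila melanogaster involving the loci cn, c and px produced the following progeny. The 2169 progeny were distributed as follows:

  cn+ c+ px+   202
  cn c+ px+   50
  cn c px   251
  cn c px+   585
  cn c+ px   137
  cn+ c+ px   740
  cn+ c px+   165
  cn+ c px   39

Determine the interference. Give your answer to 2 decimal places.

0.09

The two most frequent reciprocal classes, cn+ c+ px and cn c px+, are the parental types, so the F1 was cn+ c+ px / cn c px+.
The two rarest classes, cn+ c px and cn c+ px+, are the double crossovers. Comparing them with the parentals, only the c allele has switched, so c is the middle locus and the order is px – c – cn.
px–c: (453 + 89)/2169 = 0.2499; c–cn: (302 + 89)/2169 = 0.1803.
Expected DCO frequency = 0.2499 × 0.1803 ≈ 0.04506; observed = 89/2169 ≈ 0.04103.
Coefficient of coincidence = 0.04103/0.04506 ≈ 0.91; interference = 1 − 0.91 = 0.09.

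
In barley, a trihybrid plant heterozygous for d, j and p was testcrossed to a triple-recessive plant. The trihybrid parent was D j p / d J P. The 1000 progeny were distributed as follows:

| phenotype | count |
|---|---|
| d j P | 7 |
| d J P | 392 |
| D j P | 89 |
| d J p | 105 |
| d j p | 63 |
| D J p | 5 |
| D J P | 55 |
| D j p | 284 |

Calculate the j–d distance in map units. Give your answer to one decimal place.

13.0 map units

The two rarest classes, D J p and d j P, are the double crossovers. Comparing them with the parentals, only the j allele has switched, so j is the middle locus and the order is d – j – p.
Crossovers in the d–j interval produce the single-crossover classes d j p and D J P (63 + 55 = 118) plus the double crossovers (12).
RF(d–j) = (118 + 12) / 1000 = 130/1000 = 0.1300 → 13.0 map units.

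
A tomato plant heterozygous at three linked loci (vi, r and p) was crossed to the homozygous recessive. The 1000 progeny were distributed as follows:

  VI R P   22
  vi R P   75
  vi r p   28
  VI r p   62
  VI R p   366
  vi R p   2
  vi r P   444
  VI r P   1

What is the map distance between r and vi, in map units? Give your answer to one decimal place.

14.0 map units

The two most frequent reciprocal classes, vi r P and VI R p, are the parental types, so the F1 was vi r P / VI R p.
The two rarest classes, VI r P and vi R p, are the double crossovers. Comparing them with the parentals, only the vi allele has switched, so vi is the middle locus and the order is p – vi – r.
Crossovers in the vi–r interval produce the single-crossover classes vi R P and VI r p (75 + 62 = 137) plus the double crossovers (3).
RF(vi–r) = (137 + 3) / 1000 = 140/1000 = 0.1400 → 14.0 map units.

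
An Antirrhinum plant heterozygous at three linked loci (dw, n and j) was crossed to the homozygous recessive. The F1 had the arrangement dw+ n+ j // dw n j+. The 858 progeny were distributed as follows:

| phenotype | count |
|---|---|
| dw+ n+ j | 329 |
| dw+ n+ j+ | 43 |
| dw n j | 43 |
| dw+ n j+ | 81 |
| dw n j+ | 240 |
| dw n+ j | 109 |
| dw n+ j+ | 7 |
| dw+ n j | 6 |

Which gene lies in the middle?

The two rarest classes, dw+ n j and dw n+ j+, are the double crossovers. Comparing them with the parentals, only the n allele has switched, so n is the middle locus and the order is dw – n – j.

n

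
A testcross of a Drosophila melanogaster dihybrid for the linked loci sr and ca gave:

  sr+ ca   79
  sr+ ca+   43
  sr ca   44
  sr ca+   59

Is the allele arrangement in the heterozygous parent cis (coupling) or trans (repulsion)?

trans

The two most frequent classes are sr+ ca (79) and sr ca+ (59); these are the parental (non-recombinant) types.
So the F1 carried sr+ ca on one chromosome and sr ca+ on the other — the recessive alleles are on opposite chromosomes (trans / repulsion).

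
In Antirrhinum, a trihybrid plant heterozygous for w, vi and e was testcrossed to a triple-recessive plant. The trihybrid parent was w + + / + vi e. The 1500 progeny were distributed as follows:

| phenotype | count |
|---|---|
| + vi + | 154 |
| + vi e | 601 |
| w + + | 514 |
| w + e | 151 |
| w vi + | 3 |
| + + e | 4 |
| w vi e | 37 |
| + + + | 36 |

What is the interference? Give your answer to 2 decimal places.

The two rarest classes, w vi + and + + e, are the double crossovers. Comparing them with the parentals, only the vi allele has switched, so vi is the middle locus and the order is w – vi – e.
w–vi: (73 + 7)/1500 = 0.0533; vi–e: (305 + 7)/1500 = 0.2080.
Expected DCO frequency = 0.0533 × 0.2080 ≈ 0.01109; observed = 7/1500 ≈ 0.00467.
Coefficient of coincidence = 0.00467/0.01109 ≈ 0.42; interference = 1 − 0.42 = 0.58.

0.58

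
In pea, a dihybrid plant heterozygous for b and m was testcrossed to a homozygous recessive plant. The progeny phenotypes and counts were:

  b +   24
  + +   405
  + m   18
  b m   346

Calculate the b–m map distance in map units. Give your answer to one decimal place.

The two most frequent classes, + + (405) and b m (346), are the parental types, so the F1 was + + / b m.
The recombinant classes are + m and b +: 18 + 24 = 42.
Recombination frequency = 42/793 = 0.0530 ≈ 5.3%, i.e. 5.3 map units.

5.3 map units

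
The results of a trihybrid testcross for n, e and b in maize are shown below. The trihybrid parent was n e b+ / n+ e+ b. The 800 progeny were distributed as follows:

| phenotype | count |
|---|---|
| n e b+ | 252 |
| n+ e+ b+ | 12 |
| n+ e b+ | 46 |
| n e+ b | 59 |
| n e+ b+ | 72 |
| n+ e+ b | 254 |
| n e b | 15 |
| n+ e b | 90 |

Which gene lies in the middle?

b

The two rarest classes, n e b and n+ e+ b+, are the double crossovers. Comparing them with the parentals, only the b allele has switched, so b is the middle locus and the order is n – b – e.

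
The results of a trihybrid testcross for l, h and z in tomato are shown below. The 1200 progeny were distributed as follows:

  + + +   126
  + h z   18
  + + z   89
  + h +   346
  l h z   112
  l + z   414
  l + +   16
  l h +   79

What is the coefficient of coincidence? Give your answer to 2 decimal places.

The two most frequent reciprocal classes, l + z and + h +, are the parental types, so the F1 was l + z / + h +.
The two rarest classes, l + + and + h z, are the double crossovers. Comparing them with the parentals, only the z allele has switched, so z is the middle locus and the order is h – z – l.
h–z: (238 + 34)/1200 = 0.2267; z–l: (168 + 34)/1200 = 0.1683.
Expected DCO frequency = 0.2267 × 0.1683 ≈ 0.03815; observed = 34/1200 ≈ 0.02833.
Coefficient of coincidence = 0.02833/0.03815 ≈ 0.74.

0.74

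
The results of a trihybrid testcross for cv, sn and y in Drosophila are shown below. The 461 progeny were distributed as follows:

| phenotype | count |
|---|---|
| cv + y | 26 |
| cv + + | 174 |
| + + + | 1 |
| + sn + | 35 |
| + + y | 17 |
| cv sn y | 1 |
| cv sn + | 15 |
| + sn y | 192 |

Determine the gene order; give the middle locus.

cv

The two most frequent reciprocal classes, + sn y and cv + +, are the parental types, so the F1 was + sn y / cv + +.
The two rarest classes, cv sn y and + + +, are the double crossovers. Comparing them with the parentals, only the cv allele has switched, so cv is the middle locus and the order is sn – cv – y.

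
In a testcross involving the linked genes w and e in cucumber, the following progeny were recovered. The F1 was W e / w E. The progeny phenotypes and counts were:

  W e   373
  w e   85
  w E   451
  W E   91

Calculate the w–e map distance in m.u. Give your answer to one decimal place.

17.6 m.u.

The recombinant classes are W E and w e: 91 + 85 = 176.
Recombination frequency = 176/1000 = 0.1760 ≈ 17.6%, i.e. 17.6 m.u.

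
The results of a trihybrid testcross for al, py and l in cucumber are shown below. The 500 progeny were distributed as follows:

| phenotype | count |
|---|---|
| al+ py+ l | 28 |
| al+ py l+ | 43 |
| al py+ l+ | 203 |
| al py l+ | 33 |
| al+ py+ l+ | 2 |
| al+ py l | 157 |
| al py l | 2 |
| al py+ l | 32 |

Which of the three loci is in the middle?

al

The two most frequent reciprocal classes, al py+ l+ and al+ py l, are the parental types, so the F1 was al py+ l+ / al+ py l.
The two rarest classes, al+ py+ l+ and al py l, are the double crossovers. Comparing them with the parentals, only the al allele has switched, so al is the middle locus and the order is py – al – l.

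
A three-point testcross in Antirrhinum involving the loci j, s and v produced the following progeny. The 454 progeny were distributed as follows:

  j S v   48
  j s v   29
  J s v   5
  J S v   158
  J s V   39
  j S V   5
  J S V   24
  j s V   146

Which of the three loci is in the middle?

The two most frequent reciprocal classes, J S v and j s V, are the parental types, so the F1 was J S v / j s V.
The two rarest classes, J s v and j S V, are the double crossovers. Comparing them with the parentals, only the s allele has switched, so s is the middle locus and the order is v – s – j.

s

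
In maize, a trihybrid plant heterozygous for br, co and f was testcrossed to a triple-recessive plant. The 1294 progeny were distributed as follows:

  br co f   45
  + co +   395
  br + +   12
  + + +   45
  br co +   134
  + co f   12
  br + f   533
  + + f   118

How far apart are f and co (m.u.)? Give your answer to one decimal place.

8.8 m.u.

The two most frequent reciprocal classes, + co + and br + f, are the parental types, so the F1 was + co + / br + f.
The two rarest classes, + co f and br + +, are the double crossovers. Comparing them with the parentals, only the f allele has switched, so f is the middle locus and the order is br – f – co.
Crossovers in the f–co interval produce the single-crossover classes + + + and br co f (45 + 45 = 90) plus the double crossovers (24).
RF(f–co) = (90 + 24) / 1294 = 114/1294 = 0.0881 → 8.8 m.u.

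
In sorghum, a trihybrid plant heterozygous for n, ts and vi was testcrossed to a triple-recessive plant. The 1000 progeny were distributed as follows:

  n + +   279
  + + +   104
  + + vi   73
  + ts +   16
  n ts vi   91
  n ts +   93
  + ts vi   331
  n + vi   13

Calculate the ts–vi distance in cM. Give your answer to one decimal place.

The two most frequent reciprocal classes, n + + and + ts vi, are the parental types, so the F1 was n + + / + ts vi.
The two rarest classes, n + vi and + ts +, are the double crossovers. Comparing them with the parentals, only the vi allele has switched, so vi is the middle locus and the order is n – vi – ts.
Crossovers in the vi–ts interval produce the single-crossover classes n ts + and + + vi (93 + 73 = 166) plus the double crossovers (29).
RF(vi–ts) = (166 + 29) / 1000 = 195/1000 = 0.1950 → 19.5 cM.

19.5 cM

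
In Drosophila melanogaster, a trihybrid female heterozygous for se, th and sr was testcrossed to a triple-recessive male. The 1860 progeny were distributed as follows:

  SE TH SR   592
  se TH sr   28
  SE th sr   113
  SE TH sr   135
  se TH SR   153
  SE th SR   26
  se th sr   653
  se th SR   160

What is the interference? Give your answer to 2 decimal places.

0.10

The two most frequent reciprocal classes, SE TH SR and se th sr, are the parental types, so the F1 was SE TH SR / se th sr.
The two rarest classes, SE th SR and se TH sr, are the double crossovers. Comparing them with the parentals, only the th allele has switched, so th is the middle locus and the order is sr – th – se.
sr–th: (295 + 54)/1860 = 0.1876; th–se: (266 + 54)/1860 = 0.1720.
Expected DCO frequency = 0.1876 × 0.1720 ≈ 0.03227; observed = 54/1860 ≈ 0.02903.
Coefficient of coincidence = 0.02903/0.03227 ≈ 0.90; interference = 1 − 0.90 = 0.10.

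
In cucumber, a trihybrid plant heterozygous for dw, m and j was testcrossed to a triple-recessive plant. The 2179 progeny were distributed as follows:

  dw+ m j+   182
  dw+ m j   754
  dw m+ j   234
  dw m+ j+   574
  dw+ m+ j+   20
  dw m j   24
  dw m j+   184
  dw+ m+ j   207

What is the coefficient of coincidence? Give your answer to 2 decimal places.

0.48

The two most frequent reciprocal classes, dw+ m j and dw m+ j+, are the parental types, so the F1 was dw+ m j / dw m+ j+.
The two rarest classes, dw m j and dw+ m+ j+, are the double crossovers. Comparing them with the parentals, only the dw allele has switched, so dw is the middle locus and the order is m – dw – j.
m–dw: (391 + 44)/2179 = 0.1996; dw–j: (416 + 44)/2179 = 0.2111.
Expected DCO frequency = 0.1996 × 0.2111 ≈ 0.04214; observed = 44/2179 ≈ 0.02019.
Coefficient of coincidence = 0.02019/0.04214 ≈ 0.48.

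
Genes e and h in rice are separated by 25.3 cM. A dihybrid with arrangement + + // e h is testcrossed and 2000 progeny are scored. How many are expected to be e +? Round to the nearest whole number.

A map distance of 25.3 cM corresponds to a recombination frequency of 0.253.
The F1 is + + / e h, so e + is a recombinant gamete class with expected frequency r/2 = 0.253/2 = 0.1265.
Expected number = 0.1265 × 2000 = 253.00 ≈ 253.

253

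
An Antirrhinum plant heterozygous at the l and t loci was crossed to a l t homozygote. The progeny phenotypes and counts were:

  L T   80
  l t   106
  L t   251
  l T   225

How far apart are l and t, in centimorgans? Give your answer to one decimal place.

The two most frequent classes, L t (251) and l T (225), are the parental types, so the F1 was L t / l T.
The recombinant classes are L T and l t: 80 + 106 = 186.
Recombination frequency = 186/662 = 0.2810 ≈ 28.1%, i.e. 28.1 centimorgans.

28.1 centimorgans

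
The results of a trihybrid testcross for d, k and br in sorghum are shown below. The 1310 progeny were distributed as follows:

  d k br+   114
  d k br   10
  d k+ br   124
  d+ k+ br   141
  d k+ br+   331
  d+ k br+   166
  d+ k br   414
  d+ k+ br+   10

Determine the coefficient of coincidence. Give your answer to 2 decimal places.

The two most frequent reciprocal classes, d+ k br and d k+ br+, are the parental types, so the F1 was d+ k br / d k+ br+.
The two rarest classes, d k br and d+ k+ br+, are the double crossovers. Comparing them with the parentals, only the d allele has switched, so d is the middle locus and the order is br – d – k.
br–d: (290 + 20)/1310 = 0.2366; d–k: (255 + 20)/1310 = 0.2099.
Expected DCO frequency = 0.2366 × 0.2099 ≈ 0.04966; observed = 20/1310 ≈ 0.01527.
Coefficient of coincidence = 0.01527/0.04966 ≈ 0.31.

0.31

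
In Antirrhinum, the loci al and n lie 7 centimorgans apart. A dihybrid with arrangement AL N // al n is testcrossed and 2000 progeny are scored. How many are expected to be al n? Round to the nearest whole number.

A map distance of 7 centimorgans corresponds to a recombination frequency of 0.070.
The F1 is AL N / al n, so al n is a parental gamete class with expected frequency (1 − r)/2 = 0.930/2 = 0.4650.
Expected number = 0.4650 × 2000 = 930.00 ≈ 930.

930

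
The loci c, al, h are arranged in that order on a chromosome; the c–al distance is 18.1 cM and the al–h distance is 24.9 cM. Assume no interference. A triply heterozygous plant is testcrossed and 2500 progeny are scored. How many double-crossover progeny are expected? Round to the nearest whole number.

Map distances give recombination frequencies of 0.181 and 0.249 for the two intervals.
With no interference, expected double-crossover frequency = 0.181 × 0.249 = 0.04507.
Expected number = 0.04507 × 2500 = 112.67 ≈ 113.

113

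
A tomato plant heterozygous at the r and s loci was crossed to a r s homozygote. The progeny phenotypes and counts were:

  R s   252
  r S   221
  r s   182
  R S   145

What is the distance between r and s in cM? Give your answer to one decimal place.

The two most frequent classes, R s (252) and r S (221), are the parental types, so the F1 was R s / r S.
The recombinant classes are R S and r s: 145 + 182 = 327.
Recombination frequency = 327/800 = 0.4088 ≈ 40.9%, i.e. 40.9 cM.

40.9 cM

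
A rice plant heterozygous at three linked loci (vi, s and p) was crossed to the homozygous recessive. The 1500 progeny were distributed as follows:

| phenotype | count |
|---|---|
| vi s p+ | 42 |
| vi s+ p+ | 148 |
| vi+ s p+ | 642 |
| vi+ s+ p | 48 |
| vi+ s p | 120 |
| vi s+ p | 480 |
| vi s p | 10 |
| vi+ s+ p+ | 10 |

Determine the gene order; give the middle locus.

s

The two most frequent reciprocal classes, vi+ s p+ and vi s+ p, are the parental types, so the F1 was vi+ s p+ / vi s+ p.
The two rarest classes, vi+ s+ p+ and vi s p, are the double crossovers. Comparing them with the parentals, only the s allele has switched, so s is the middle locus and the order is vi – s – p.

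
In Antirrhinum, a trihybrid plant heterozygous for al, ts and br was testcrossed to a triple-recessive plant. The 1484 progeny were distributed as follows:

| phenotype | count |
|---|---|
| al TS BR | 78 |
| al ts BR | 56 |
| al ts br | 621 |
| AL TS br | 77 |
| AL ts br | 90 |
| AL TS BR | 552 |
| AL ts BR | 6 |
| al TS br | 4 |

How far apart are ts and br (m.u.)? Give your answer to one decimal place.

9.6 m.u.

The two most frequent reciprocal classes, AL TS BR and al ts br, are the parental types, so the F1 was AL TS BR / al ts br.
The two rarest classes, AL ts BR and al TS br, are the double crossovers. Comparing them with the parentals, only the ts allele has switched, so ts is the middle locus and the order is al – ts – br.
Crossovers in the ts–br interval produce the single-crossover classes AL TS br and al ts BR (77 + 56 = 133) plus the double crossovers (10).
RF(ts–br) = (133 + 10) / 1484 = 143/1484 = 0.0964 → 9.6 m.u.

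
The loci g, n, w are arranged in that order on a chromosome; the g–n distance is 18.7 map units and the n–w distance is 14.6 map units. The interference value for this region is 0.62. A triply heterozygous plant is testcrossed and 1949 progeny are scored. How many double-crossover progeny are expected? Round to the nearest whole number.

20

Map distances give recombination frequencies of 0.187 and 0.146 for the two intervals.
With interference 0.62 (so coincidence = 0.38), expected double-crossover frequency = 0.187 × 0.146 × 0.38 = 0.01037.
Expected number = 0.01037 × 1949 = 20.22 ≈ 20.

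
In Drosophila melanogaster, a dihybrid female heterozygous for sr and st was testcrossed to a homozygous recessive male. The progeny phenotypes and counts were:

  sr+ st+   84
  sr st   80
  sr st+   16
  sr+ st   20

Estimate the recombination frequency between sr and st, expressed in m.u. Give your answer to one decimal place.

18.0 m.u.

The two most frequent classes, sr+ st+ (84) and sr st (80), are the parental types, so the F1 was sr+ st+ / sr st.
The recombinant classes are sr+ st and sr st+: 20 + 16 = 36.
Recombination frequency = 36/200 = 0.1800 ≈ 18.0%, i.e. 18.0 m.u.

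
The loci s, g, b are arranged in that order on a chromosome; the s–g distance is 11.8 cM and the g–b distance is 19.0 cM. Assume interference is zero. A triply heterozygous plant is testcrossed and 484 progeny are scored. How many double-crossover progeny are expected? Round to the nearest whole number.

11

Map distances give recombination frequencies of 0.118 and 0.190 for the two intervals.
With no interference, expected double-crossover frequency = 0.118 × 0.190 = 0.02242.
Expected number = 0.02242 × 484 = 10.85 ≈ 11.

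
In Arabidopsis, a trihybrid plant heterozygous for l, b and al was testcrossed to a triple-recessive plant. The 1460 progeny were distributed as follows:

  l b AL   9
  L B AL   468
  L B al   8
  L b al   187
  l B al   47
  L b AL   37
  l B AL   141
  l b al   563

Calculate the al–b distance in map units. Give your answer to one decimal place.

6.9 map units

The two most frequent reciprocal classes, L B AL and l b al, are the parental types, so the F1 was L B AL / l b al.
The two rarest classes, L B al and l b AL, are the double crossovers. Comparing them with the parentals, only the al allele has switched, so al is the middle locus and the order is b – al – l.
Crossovers in the b–al interval produce the single-crossover classes L b AL and l B al (37 + 47 = 84) plus the double crossovers (17).
RF(b–al) = (84 + 17) / 1460 = 101/1460 = 0.0692 → 6.9 map units.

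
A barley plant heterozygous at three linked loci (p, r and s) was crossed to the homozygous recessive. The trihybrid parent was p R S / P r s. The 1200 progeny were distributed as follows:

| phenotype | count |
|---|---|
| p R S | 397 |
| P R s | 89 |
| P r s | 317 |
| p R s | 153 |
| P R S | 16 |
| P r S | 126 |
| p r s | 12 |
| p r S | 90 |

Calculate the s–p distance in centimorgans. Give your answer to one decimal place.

25.6 centimorgans

The two rarest classes, P R S and p r s, are the double crossovers. Comparing them with the parentals, only the p allele has switched, so p is the middle locus and the order is s – p – r.
Crossovers in the s–p interval produce the single-crossover classes p R s and P r S (153 + 126 = 279) plus the double crossovers (28).
RF(s–p) = (279 + 28) / 1200 = 307/1200 = 0.2558 → 25.6 centimorgans.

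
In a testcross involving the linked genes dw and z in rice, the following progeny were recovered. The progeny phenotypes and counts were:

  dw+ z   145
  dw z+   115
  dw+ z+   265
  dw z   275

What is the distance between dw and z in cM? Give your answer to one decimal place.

32.5 cM

The two most frequent classes, dw+ z+ (265) and dw z (275), are the parental types, so the F1 was dw+ z+ / dw z.
The recombinant classes are dw+ z and dw z+: 145 + 115 = 260.
Recombination frequency = 260/800 = 0.3250 ≈ 32.5%, i.e. 32.5 cM.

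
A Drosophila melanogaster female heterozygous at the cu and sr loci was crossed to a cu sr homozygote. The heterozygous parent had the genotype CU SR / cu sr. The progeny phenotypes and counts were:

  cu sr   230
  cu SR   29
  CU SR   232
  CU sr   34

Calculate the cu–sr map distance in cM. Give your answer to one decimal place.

12.0 cM

The recombinant classes are CU sr and cu SR: 34 + 29 = 63.
Recombination frequency = 63/525 = 0.1200 ≈ 12.0%, i.e. 12.0 cM.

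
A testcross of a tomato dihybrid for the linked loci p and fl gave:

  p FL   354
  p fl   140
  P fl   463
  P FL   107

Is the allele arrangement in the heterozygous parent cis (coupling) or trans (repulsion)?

trans

The two most frequent classes are P fl (463) and p FL (354); these are the parental (non-recombinant) types.
So the F1 carried P fl on one chromosome and p FL on the other — the recessive alleles are on opposite chromosomes (trans / repulsion).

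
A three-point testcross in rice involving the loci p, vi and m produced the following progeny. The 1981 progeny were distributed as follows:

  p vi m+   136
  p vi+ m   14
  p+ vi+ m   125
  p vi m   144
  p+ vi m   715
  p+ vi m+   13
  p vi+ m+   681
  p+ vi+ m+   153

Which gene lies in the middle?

m

The two most frequent reciprocal classes, p vi+ m+ and p+ vi m, are the parental types, so the F1 was p vi+ m+ / p+ vi m.
The two rarest classes, p vi+ m and p+ vi m+, are the double crossovers. Comparing them with the parentals, only the m allele has switched, so m is the middle locus and the order is vi – m – p.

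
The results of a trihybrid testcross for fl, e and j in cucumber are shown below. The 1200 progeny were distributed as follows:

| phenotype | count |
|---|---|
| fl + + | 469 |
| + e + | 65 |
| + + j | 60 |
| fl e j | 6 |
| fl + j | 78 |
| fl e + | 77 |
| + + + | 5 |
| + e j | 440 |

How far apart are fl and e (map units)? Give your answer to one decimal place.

12.3 map units

The two most frequent reciprocal classes, + e j and fl + +, are the parental types, so the F1 was + e j / fl + +.
The two rarest classes, fl e j and + + +, are the double crossovers. Comparing them with the parentals, only the fl allele has switched, so fl is the middle locus and the order is e – fl – j.
Crossovers in the e–fl interval produce the single-crossover classes + + j and fl e + (60 + 77 = 137) plus the double crossovers (11).
RF(e–fl) = (137 + 11) / 1200 = 148/1200 = 0.1233 → 12.3 map units.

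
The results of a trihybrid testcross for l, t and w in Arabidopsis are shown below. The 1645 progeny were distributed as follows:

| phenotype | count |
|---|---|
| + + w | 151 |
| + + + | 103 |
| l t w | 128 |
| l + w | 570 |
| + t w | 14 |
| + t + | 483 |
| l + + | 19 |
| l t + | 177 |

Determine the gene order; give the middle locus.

The two most frequent reciprocal classes, + t + and l + w, are the parental types, so the F1 was + t + / l + w.
The two rarest classes, + t w and l + +, are the double crossovers. Comparing them with the parentals, only the w allele has switched, so w is the middle locus and the order is t – w – l.

w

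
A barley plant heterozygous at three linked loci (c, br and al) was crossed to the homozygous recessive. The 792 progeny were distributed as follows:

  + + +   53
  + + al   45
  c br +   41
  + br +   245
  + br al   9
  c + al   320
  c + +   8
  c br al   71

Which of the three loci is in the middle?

al

The two most frequent reciprocal classes, c + al and + br +, are the parental types, so the F1 was c + al / + br +.
The two rarest classes, c + + and + br al, are the double crossovers. Comparing them with the parentals, only the al allele has switched, so al is the middle locus and the order is c – al – br.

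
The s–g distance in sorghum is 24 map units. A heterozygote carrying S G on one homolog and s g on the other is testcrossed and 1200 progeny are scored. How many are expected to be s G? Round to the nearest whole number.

A map distance of 24 map units corresponds to a recombination frequency of 0.240.
The F1 is S G / s g, so s G is a recombinant gamete class with expected frequency r/2 = 0.240/2 = 0.1200.
Expected number = 0.1200 × 1200 = 144.00 ≈ 144.

144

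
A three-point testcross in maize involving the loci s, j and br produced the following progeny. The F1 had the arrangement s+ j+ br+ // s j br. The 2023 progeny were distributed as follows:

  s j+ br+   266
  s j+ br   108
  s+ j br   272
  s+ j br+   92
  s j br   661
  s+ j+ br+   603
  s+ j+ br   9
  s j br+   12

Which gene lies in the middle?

br

The two rarest classes, s+ j+ br and s j br+, are the double crossovers. Comparing them with the parentals, only the br allele has switched, so br is the middle locus and the order is j – br – s.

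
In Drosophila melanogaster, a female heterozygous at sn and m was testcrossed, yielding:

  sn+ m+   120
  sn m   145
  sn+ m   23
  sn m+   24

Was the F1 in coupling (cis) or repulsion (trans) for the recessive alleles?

cis

The two most frequent classes are sn+ m+ (120) and sn m (145); these are the parental (non-recombinant) types.
So the F1 carried sn+ m+ on one chromosome and sn m on the other — the recessive alleles are on the same chromosome (cis / coupling).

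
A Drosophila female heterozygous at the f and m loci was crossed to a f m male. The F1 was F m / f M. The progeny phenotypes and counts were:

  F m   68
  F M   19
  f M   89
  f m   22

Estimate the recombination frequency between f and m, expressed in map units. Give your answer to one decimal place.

20.7 map units

The recombinant classes are F M and f m: 19 + 22 = 41.
Recombination frequency = 41/198 = 0.2071 ≈ 20.7%, i.e. 20.7 map units.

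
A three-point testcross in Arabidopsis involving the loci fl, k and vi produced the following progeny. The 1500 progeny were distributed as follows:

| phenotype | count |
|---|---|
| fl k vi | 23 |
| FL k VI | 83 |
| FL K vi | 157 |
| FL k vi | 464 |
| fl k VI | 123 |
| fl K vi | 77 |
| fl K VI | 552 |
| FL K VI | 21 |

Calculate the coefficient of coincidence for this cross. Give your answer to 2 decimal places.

The two most frequent reciprocal classes, FL k vi and fl K VI, are the parental types, so the F1 was FL k vi / fl K VI.
The two rarest classes, fl k vi and FL K VI, are the double crossovers. Comparing them with the parentals, only the fl allele has switched, so fl is the middle locus and the order is k – fl – vi.
k–fl: (280 + 44)/1500 = 0.2160; fl–vi: (160 + 44)/1500 = 0.1360.
Expected DCO frequency = 0.2160 × 0.1360 ≈ 0.02938; observed = 44/1500 ≈ 0.02933.
Coefficient of coincidence = 0.02933/0.02938 ≈ 1.00.

1.00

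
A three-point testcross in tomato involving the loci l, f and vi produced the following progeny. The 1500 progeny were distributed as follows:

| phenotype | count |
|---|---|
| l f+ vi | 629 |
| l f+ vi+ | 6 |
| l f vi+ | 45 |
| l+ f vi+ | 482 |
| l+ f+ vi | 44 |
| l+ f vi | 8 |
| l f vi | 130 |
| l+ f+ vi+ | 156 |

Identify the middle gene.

The two most frequent reciprocal classes, l+ f vi+ and l f+ vi, are the parental types, so the F1 was l+ f vi+ / l f+ vi.
The two rarest classes, l+ f vi and l f+ vi+, are the double crossovers. Comparing them with the parentals, only the vi allele has switched, so vi is the middle locus and the order is l – vi – f.

vi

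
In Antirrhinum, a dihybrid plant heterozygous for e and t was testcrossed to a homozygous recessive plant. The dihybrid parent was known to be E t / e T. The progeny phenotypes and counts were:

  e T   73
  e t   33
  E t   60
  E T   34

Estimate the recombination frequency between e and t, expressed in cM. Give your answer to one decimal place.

33.5 cM

The recombinant classes are E T and e t: 34 + 33 = 67.
Recombination frequency = 67/200 = 0.3350 ≈ 33.5%, i.e. 33.5 cM.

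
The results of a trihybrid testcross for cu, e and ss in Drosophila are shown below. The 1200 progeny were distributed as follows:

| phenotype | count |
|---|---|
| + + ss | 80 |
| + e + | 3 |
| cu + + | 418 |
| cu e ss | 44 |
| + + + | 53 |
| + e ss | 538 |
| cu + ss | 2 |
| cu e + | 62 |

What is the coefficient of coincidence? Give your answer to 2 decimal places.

0.40

The two most frequent reciprocal classes, cu + + and + e ss, are the parental types, so the F1 was cu + + / + e ss.
The two rarest classes, cu + ss and + e +, are the double crossovers. Comparing them with the parentals, only the ss allele has switched, so ss is the middle locus and the order is e – ss – cu.
e–ss: (142 + 5)/1200 = 0.1225; ss–cu: (97 + 5)/1200 = 0.0850.
Expected DCO frequency = 0.1225 × 0.0850 ≈ 0.01041; observed = 5/1200 ≈ 0.00417.
Coefficient of coincidence = 0.00417/0.01041 ≈ 0.40.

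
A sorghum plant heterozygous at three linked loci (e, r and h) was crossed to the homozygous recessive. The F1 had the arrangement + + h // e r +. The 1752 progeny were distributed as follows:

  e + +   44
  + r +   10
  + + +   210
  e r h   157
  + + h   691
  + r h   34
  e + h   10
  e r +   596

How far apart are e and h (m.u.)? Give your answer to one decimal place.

The two rarest classes, e + h and + r +, are the double crossovers. Comparing them with the parentals, only the e allele has switched, so e is the middle locus and the order is h – e – r.
Crossovers in the h–e interval produce the single-crossover classes + + + and e r h (210 + 157 = 367) plus the double crossovers (20).
RF(h–e) = (367 + 20) / 1752 = 387/1752 = 0.2209 → 22.1 m.u.

22.1 m.u.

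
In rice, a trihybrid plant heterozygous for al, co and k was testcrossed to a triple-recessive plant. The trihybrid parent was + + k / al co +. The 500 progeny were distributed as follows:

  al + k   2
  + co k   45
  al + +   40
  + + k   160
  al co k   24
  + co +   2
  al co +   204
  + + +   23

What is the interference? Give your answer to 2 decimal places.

The two rarest classes, al + k and + co +, are the double crossovers. Comparing them with the parentals, only the al allele has switched, so al is the middle locus and the order is co – al – k.
co–al: (85 + 4)/500 = 0.1780; al–k: (47 + 4)/500 = 0.1020.
Expected DCO frequency = 0.1780 × 0.1020 ≈ 0.01816; observed = 4/500 ≈ 0.00800.
Coefficient of coincidence = 0.00800/0.01816 ≈ 0.44; interference = 1 − 0.44 = 0.56.

0.56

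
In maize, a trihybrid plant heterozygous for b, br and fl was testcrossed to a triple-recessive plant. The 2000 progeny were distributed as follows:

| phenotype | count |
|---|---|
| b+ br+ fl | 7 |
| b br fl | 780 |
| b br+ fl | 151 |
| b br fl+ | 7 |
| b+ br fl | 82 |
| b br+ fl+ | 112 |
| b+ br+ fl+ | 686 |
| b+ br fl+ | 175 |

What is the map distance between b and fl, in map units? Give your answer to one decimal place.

10.4 map units

The two most frequent reciprocal classes, b br fl and b+ br+ fl+, are the parental types, so the F1 was b br fl / b+ br+ fl+.
The two rarest classes, b br fl+ and b+ br+ fl, are the double crossovers. Comparing them with the parentals, only the fl allele has switched, so fl is the middle locus and the order is b – fl – br.
Crossovers in the b–fl interval produce the single-crossover classes b+ br fl and b br+ fl+ (82 + 112 = 194) plus the double crossovers (14).
RF(b–fl) = (194 + 14) / 2000 = 208/2000 = 0.1040 → 10.4 map units.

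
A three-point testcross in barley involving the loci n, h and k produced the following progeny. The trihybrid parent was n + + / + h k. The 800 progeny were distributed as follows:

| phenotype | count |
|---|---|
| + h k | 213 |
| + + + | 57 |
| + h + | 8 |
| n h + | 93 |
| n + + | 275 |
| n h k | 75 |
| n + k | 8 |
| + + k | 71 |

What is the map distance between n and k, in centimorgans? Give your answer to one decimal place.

The two rarest classes, n + k and + h +, are the double crossovers. Comparing them with the parentals, only the k allele has switched, so k is the middle locus and the order is h – k – n.
Crossovers in the k–n interval produce the single-crossover classes + + + and n h k (57 + 75 = 132) plus the double crossovers (16).
RF(k–n) = (132 + 16) / 800 = 148/800 = 0.1850 → 18.5 centimorgans.

18.5 centimorgans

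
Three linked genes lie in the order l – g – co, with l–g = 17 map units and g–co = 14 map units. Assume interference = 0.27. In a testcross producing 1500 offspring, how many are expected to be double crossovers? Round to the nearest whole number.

Map distances give recombination frequencies of 0.170 and 0.140 for the two intervals.
With interference 0.27 (so coincidence = 0.73), expected double-crossover frequency = 0.170 × 0.140 × 0.73 = 0.01737.
Expected number = 0.01737 × 1500 = 26.06 ≈ 26.

26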